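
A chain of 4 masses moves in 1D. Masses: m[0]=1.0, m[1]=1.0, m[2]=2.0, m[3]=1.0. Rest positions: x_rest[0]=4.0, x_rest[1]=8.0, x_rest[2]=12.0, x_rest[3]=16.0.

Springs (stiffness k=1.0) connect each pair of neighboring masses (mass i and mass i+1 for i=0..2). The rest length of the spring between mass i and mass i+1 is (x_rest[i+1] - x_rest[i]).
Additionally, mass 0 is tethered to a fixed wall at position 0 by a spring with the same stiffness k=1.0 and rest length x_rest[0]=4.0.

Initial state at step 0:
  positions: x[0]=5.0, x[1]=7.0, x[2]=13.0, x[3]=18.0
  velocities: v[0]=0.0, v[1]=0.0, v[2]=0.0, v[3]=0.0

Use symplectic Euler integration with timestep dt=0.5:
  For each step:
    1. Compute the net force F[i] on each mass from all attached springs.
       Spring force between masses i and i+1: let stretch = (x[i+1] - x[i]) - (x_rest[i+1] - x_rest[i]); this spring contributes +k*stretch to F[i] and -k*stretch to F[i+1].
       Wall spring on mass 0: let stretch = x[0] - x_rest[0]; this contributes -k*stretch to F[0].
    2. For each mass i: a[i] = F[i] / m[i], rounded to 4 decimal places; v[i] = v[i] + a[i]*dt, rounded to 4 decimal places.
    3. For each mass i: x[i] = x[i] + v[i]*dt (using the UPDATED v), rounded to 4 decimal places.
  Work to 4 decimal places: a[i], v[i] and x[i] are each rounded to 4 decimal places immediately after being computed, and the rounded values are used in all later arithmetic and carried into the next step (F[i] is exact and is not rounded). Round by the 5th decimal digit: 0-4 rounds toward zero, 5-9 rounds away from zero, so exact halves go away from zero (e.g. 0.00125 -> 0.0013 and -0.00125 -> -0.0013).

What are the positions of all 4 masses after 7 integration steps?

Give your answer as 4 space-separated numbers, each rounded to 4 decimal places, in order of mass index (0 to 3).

Step 0: x=[5.0000 7.0000 13.0000 18.0000] v=[0.0000 0.0000 0.0000 0.0000]
Step 1: x=[4.2500 8.0000 12.8750 17.7500] v=[-1.5000 2.0000 -0.2500 -0.5000]
Step 2: x=[3.3750 9.2813 12.7500 17.2813] v=[-1.7500 2.5625 -0.2500 -0.9375]
Step 3: x=[3.1328 9.9532 12.7579 16.6797] v=[-0.4844 1.3437 0.0157 -1.2032]
Step 4: x=[3.8125 9.6211 12.9054 16.0977] v=[1.3594 -0.6642 0.2950 -1.1641]
Step 5: x=[4.9913 8.6579 13.0414 15.7176] v=[2.3575 -1.9264 0.2720 -0.7603]
Step 6: x=[5.8389 7.8739 12.9640 15.6684] v=[1.6952 -1.5680 -0.1549 -0.0984]
Step 7: x=[5.7355 7.8537 12.5883 15.9431] v=[-0.2068 -0.0405 -0.7514 0.5494]

Answer: 5.7355 7.8537 12.5883 15.9431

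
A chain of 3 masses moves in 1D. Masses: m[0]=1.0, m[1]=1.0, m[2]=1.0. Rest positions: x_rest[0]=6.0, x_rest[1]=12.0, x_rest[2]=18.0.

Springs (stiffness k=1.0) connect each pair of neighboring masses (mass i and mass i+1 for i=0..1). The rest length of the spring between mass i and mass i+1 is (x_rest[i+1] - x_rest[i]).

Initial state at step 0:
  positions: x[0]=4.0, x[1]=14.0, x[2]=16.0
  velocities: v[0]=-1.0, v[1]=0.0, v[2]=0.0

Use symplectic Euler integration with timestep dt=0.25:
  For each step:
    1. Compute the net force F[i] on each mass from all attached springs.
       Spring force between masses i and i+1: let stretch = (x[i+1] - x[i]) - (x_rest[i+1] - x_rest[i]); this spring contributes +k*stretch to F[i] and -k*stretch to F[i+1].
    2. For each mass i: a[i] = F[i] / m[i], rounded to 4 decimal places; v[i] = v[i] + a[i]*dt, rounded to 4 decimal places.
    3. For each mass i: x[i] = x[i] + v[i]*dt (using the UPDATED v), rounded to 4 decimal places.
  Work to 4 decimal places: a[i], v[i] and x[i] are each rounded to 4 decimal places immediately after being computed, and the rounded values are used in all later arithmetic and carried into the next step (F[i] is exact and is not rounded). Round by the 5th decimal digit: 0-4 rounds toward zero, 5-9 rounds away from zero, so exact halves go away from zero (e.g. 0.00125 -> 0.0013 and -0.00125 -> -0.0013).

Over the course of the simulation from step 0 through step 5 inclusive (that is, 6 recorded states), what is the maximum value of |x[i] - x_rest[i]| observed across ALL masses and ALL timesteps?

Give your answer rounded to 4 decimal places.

Answer: 2.9371

Derivation:
Step 0: x=[4.0000 14.0000 16.0000] v=[-1.0000 0.0000 0.0000]
Step 1: x=[4.0000 13.5000 16.2500] v=[0.0000 -2.0000 1.0000]
Step 2: x=[4.2188 12.5781 16.7031] v=[0.8750 -3.6875 1.8125]
Step 3: x=[4.5850 11.3916 17.2734] v=[1.4648 -4.7461 2.2813]
Step 4: x=[5.0016 10.1473 17.8511] v=[1.6665 -4.9773 2.3109]
Step 5: x=[5.3648 9.0629 18.3224] v=[1.4529 -4.3378 1.8850]
Max displacement = 2.9371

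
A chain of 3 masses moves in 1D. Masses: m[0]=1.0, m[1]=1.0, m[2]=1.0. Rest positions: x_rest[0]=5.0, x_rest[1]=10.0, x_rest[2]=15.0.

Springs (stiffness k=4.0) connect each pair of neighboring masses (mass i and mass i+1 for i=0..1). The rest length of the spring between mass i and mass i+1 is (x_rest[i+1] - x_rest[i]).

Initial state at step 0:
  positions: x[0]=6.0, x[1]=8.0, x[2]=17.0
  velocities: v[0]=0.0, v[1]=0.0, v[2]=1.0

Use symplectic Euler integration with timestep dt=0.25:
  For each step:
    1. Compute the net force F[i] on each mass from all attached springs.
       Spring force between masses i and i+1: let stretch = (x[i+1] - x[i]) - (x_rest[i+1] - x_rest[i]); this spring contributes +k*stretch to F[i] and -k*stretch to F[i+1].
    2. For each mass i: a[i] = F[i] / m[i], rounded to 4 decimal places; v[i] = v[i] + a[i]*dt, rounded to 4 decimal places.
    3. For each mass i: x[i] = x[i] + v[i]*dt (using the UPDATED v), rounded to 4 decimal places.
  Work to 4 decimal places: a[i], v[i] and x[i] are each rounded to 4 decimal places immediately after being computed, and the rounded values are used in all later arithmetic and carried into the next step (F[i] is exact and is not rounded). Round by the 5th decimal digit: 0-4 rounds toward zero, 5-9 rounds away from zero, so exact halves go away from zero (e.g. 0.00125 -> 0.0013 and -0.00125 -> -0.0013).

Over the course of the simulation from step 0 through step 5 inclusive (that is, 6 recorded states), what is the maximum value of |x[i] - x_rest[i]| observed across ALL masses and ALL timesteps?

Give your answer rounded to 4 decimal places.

Step 0: x=[6.0000 8.0000 17.0000] v=[0.0000 0.0000 1.0000]
Step 1: x=[5.2500 9.7500 16.2500] v=[-3.0000 7.0000 -3.0000]
Step 2: x=[4.3750 12.0000 15.1250] v=[-3.5000 9.0000 -4.5000]
Step 3: x=[4.1563 13.1250 14.4688] v=[-0.8750 4.5000 -2.6250]
Step 4: x=[4.9297 12.3438 14.7266] v=[3.0937 -3.1249 1.0312]
Step 5: x=[6.3067 10.3048 15.6387] v=[5.5078 -8.1562 3.6484]
Max displacement = 3.1250

Answer: 3.1250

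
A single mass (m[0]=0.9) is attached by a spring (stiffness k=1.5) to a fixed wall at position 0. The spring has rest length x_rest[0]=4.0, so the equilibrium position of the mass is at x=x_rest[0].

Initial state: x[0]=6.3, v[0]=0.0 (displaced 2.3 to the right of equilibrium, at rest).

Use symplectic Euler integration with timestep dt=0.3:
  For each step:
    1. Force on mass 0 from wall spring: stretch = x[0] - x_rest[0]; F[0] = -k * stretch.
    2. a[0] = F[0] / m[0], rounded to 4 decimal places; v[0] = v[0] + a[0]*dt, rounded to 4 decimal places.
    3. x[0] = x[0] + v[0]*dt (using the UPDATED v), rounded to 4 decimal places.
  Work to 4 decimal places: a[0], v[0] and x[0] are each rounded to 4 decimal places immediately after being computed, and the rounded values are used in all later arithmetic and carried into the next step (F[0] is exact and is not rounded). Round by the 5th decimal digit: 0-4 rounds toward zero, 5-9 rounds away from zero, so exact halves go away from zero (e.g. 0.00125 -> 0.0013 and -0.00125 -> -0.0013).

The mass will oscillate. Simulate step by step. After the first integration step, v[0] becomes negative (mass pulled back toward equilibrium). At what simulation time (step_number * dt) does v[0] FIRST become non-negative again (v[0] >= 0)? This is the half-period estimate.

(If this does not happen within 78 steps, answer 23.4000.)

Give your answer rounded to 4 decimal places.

Answer: 2.7000

Derivation:
Step 0: x=[6.3000] v=[0.0000]
Step 1: x=[5.9550] v=[-1.1500]
Step 2: x=[5.3168] v=[-2.1275]
Step 3: x=[4.4810] v=[-2.7859]
Step 4: x=[3.5731] v=[-3.0264]
Step 5: x=[2.7292] v=[-2.8130]
Step 6: x=[2.0759] v=[-2.1776]
Step 7: x=[1.7112] v=[-1.2156]
Step 8: x=[1.6898] v=[-0.0712]
Step 9: x=[2.0150] v=[1.0839]
First v>=0 after going negative at step 9, time=2.7000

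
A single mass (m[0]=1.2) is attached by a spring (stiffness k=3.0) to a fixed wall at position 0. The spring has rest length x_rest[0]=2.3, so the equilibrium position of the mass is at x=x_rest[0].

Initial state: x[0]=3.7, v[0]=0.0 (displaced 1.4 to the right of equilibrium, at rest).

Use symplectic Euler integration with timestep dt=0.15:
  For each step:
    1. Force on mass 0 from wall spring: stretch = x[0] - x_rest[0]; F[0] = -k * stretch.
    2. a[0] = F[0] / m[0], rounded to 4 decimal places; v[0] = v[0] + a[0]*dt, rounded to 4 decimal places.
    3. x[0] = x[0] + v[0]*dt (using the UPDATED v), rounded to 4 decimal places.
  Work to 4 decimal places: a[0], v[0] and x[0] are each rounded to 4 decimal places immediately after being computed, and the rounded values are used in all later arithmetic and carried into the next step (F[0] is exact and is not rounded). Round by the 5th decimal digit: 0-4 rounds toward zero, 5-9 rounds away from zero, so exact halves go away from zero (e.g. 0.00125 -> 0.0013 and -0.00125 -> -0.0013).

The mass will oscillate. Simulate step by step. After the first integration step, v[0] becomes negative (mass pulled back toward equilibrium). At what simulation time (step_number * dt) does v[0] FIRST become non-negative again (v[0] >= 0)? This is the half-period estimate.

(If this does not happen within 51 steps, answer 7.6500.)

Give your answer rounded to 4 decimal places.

Answer: 2.1000

Derivation:
Step 0: x=[3.7000] v=[0.0000]
Step 1: x=[3.6213] v=[-0.5250]
Step 2: x=[3.4682] v=[-1.0205]
Step 3: x=[3.2494] v=[-1.4586]
Step 4: x=[2.9772] v=[-1.8146]
Step 5: x=[2.6669] v=[-2.0686]
Step 6: x=[2.3360] v=[-2.2062]
Step 7: x=[2.0030] v=[-2.2197]
Step 8: x=[1.6868] v=[-2.1083]
Step 9: x=[1.4050] v=[-1.8784]
Step 10: x=[1.1736] v=[-1.5428]
Step 11: x=[1.0055] v=[-1.1204]
Step 12: x=[0.9103] v=[-0.6350]
Step 13: x=[0.8932] v=[-0.1139]
Step 14: x=[0.9553] v=[0.4137]
First v>=0 after going negative at step 14, time=2.1000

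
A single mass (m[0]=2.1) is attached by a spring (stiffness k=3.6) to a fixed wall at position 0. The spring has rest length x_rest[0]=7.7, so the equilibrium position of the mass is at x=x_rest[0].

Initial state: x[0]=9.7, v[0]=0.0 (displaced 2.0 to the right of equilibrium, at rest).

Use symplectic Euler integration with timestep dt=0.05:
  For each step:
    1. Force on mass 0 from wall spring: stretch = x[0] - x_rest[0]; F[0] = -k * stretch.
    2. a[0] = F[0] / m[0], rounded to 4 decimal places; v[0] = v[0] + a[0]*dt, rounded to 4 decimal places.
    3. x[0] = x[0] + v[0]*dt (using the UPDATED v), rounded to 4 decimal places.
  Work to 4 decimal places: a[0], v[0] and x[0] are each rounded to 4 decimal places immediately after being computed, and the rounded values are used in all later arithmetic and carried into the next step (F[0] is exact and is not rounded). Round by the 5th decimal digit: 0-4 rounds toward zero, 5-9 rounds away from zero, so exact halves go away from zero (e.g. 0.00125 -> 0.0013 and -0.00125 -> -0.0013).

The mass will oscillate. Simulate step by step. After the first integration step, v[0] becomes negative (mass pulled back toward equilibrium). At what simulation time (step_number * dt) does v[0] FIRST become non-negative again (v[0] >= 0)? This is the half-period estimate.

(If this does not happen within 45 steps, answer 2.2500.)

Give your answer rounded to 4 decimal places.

Step 0: x=[9.7000] v=[0.0000]
Step 1: x=[9.6914] v=[-0.1714]
Step 2: x=[9.6743] v=[-0.3421]
Step 3: x=[9.6487] v=[-0.5113]
Step 4: x=[9.6148] v=[-0.6783]
Step 5: x=[9.5727] v=[-0.8424]
Step 6: x=[9.5226] v=[-1.0029]
Step 7: x=[9.4646] v=[-1.1591]
Step 8: x=[9.3991] v=[-1.3104]
Step 9: x=[9.3263] v=[-1.4560]
Step 10: x=[9.2465] v=[-1.5954]
Step 11: x=[9.1601] v=[-1.7280]
Step 12: x=[9.0674] v=[-1.8532]
Step 13: x=[8.9689] v=[-1.9704]
Step 14: x=[8.8649] v=[-2.0792]
Step 15: x=[8.7559] v=[-2.1791]
Step 16: x=[8.6424] v=[-2.2696]
Step 17: x=[8.5249] v=[-2.3504]
Step 18: x=[8.4038] v=[-2.4211]
Step 19: x=[8.2797] v=[-2.4814]
Step 20: x=[8.1531] v=[-2.5311]
Step 21: x=[8.0246] v=[-2.5699]
Step 22: x=[7.8947] v=[-2.5977]
Step 23: x=[7.7640] v=[-2.6144]
Step 24: x=[7.6330] v=[-2.6199]
Step 25: x=[7.5023] v=[-2.6142]
Step 26: x=[7.3724] v=[-2.5973]
Step 27: x=[7.2439] v=[-2.5692]
Step 28: x=[7.1174] v=[-2.5301]
Step 29: x=[6.9934] v=[-2.4802]
Step 30: x=[6.8724] v=[-2.4196]
Step 31: x=[6.7550] v=[-2.3487]
Step 32: x=[6.6416] v=[-2.2677]
Step 33: x=[6.5328] v=[-2.1770]
Step 34: x=[6.4290] v=[-2.0770]
Step 35: x=[6.3306] v=[-1.9681]
Step 36: x=[6.2381] v=[-1.8507]
Step 37: x=[6.1518] v=[-1.7254]
Step 38: x=[6.0722] v=[-1.5927]
Step 39: x=[5.9995] v=[-1.4532]
Step 40: x=[5.9341] v=[-1.3074]
Step 41: x=[5.8763] v=[-1.1560]
Step 42: x=[5.8263] v=[-0.9997]
Step 43: x=[5.7843] v=[-0.8391]
Step 44: x=[5.7506] v=[-0.6749]
Step 45: x=[5.7252] v=[-0.5078]
v[0] did not become non-negative within 45 steps; using fallback time=2.2500

Answer: 2.2500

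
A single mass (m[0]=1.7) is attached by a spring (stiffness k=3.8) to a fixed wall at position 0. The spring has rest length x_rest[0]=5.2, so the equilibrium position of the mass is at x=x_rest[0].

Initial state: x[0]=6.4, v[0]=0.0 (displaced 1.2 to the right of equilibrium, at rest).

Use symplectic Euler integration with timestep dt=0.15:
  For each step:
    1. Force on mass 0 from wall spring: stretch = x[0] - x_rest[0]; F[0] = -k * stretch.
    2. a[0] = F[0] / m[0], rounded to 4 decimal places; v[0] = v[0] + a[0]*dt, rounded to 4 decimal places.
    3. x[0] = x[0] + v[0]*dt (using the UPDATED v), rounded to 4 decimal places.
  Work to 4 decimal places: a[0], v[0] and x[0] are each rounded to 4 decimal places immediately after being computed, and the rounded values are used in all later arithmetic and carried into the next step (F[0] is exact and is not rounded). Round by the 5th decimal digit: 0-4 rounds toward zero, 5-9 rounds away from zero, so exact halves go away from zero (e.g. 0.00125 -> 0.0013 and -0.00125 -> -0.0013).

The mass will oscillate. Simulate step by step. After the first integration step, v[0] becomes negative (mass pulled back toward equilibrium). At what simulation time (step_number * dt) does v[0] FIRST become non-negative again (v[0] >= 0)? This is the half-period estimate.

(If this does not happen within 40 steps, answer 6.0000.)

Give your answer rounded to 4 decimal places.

Step 0: x=[6.4000] v=[0.0000]
Step 1: x=[6.3396] v=[-0.4024]
Step 2: x=[6.2219] v=[-0.7845]
Step 3: x=[6.0528] v=[-1.1271]
Step 4: x=[5.8409] v=[-1.4130]
Step 5: x=[5.5967] v=[-1.6279]
Step 6: x=[5.3326] v=[-1.7609]
Step 7: x=[5.0618] v=[-1.8054]
Step 8: x=[4.7979] v=[-1.7591]
Step 9: x=[4.5543] v=[-1.6243]
Step 10: x=[4.3431] v=[-1.4078]
Step 11: x=[4.1750] v=[-1.1205]
Step 12: x=[4.0585] v=[-0.7768]
Step 13: x=[3.9994] v=[-0.3941]
Step 14: x=[4.0007] v=[0.0085]
First v>=0 after going negative at step 14, time=2.1000

Answer: 2.1000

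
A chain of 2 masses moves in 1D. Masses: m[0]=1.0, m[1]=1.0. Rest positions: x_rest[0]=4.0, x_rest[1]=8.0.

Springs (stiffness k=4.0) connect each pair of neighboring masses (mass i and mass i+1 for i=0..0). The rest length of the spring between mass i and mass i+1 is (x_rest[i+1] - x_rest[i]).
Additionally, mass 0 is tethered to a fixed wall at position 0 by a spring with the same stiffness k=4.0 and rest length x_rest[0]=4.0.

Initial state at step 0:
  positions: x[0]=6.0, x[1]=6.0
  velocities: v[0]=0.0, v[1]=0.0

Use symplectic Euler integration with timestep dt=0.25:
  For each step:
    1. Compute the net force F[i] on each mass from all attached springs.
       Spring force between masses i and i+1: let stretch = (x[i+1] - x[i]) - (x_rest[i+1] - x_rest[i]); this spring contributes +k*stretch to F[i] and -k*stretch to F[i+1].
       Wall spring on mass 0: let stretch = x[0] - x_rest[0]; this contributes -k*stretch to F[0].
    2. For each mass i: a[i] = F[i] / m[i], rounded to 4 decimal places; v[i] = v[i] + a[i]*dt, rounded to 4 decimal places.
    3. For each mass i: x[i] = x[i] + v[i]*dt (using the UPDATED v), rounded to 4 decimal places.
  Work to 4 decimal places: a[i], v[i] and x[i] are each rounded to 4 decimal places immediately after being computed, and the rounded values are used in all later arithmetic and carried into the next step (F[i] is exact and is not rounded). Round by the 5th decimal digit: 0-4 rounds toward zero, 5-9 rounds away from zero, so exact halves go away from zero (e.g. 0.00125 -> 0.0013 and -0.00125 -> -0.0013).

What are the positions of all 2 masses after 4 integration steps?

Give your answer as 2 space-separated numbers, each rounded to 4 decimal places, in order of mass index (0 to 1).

Answer: 1.8360 9.2032

Derivation:
Step 0: x=[6.0000 6.0000] v=[0.0000 0.0000]
Step 1: x=[4.5000 7.0000] v=[-6.0000 4.0000]
Step 2: x=[2.5000 8.3750] v=[-8.0000 5.5000]
Step 3: x=[1.3438 9.2813] v=[-4.6250 3.6250]
Step 4: x=[1.8360 9.2032] v=[1.9687 -0.3125]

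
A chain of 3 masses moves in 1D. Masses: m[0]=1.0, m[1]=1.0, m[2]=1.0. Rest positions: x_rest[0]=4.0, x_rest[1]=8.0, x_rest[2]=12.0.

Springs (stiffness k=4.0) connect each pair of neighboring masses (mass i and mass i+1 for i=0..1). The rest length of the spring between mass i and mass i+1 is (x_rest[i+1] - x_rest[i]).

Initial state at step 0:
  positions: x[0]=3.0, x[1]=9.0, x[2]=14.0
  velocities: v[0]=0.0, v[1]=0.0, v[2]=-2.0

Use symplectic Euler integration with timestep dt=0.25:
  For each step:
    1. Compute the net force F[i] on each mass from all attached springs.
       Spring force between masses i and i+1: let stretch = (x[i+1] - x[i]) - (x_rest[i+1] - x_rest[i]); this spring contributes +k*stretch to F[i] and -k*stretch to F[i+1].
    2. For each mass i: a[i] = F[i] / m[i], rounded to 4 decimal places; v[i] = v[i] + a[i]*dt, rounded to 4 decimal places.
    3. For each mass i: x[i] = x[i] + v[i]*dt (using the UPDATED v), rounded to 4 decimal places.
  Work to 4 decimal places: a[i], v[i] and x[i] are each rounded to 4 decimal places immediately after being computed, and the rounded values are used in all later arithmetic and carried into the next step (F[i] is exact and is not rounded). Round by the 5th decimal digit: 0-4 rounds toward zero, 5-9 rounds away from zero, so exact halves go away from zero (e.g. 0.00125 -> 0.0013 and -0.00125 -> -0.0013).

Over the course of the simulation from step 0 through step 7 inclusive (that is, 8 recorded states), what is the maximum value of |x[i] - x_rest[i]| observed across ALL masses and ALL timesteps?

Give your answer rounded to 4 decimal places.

Answer: 2.0044

Derivation:
Step 0: x=[3.0000 9.0000 14.0000] v=[0.0000 0.0000 -2.0000]
Step 1: x=[3.5000 8.7500 13.2500] v=[2.0000 -1.0000 -3.0000]
Step 2: x=[4.3125 8.3125 12.3750] v=[3.2500 -1.7500 -3.5000]
Step 3: x=[5.1250 7.8906 11.4844] v=[3.2500 -1.6875 -3.5625]
Step 4: x=[5.6289 7.6758 10.6953] v=[2.0156 -0.8593 -3.1563]
Step 5: x=[5.6445 7.7041 10.1514] v=[0.0625 0.1133 -2.1758]
Step 6: x=[5.1750 7.8294 9.9956] v=[-1.8779 0.5010 -0.6231]
Step 7: x=[4.3691 7.8326 10.2983] v=[-3.2235 0.0128 1.2107]
Max displacement = 2.0044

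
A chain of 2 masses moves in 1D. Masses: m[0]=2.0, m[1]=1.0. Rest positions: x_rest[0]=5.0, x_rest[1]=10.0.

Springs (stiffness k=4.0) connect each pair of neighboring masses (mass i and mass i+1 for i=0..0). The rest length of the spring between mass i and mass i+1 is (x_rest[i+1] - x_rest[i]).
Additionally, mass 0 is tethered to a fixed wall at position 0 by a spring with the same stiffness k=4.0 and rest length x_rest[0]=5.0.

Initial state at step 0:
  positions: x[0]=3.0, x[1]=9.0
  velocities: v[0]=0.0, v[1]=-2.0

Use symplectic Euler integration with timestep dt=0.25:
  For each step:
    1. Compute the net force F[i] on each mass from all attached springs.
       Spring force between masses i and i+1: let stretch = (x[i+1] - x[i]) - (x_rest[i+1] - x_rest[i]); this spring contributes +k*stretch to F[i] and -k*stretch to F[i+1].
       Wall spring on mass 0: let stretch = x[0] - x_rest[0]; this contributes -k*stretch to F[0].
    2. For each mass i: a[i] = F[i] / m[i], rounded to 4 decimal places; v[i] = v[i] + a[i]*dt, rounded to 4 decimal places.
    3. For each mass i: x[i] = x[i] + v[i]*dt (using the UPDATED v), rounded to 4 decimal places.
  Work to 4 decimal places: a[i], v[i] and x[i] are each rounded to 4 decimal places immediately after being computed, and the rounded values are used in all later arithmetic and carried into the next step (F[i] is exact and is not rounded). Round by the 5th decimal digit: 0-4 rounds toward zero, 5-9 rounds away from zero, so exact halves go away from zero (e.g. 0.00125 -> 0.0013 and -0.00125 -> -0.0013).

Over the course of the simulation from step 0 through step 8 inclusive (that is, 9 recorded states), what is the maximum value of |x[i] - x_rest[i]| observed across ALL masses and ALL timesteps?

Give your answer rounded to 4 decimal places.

Answer: 2.8359

Derivation:
Step 0: x=[3.0000 9.0000] v=[0.0000 -2.0000]
Step 1: x=[3.3750 8.2500] v=[1.5000 -3.0000]
Step 2: x=[3.9375 7.5313] v=[2.2500 -2.8750]
Step 3: x=[4.4571 7.1641] v=[2.0782 -1.4688]
Step 4: x=[4.7579 7.3702] v=[1.2032 0.8242]
Step 5: x=[4.7905 8.1732] v=[0.1304 3.2119]
Step 6: x=[4.6471 9.3805] v=[-0.5735 4.8292]
Step 7: x=[4.5145 10.6545] v=[-0.5304 5.0958]
Step 8: x=[4.5851 11.6435] v=[0.2824 3.9558]
Max displacement = 2.8359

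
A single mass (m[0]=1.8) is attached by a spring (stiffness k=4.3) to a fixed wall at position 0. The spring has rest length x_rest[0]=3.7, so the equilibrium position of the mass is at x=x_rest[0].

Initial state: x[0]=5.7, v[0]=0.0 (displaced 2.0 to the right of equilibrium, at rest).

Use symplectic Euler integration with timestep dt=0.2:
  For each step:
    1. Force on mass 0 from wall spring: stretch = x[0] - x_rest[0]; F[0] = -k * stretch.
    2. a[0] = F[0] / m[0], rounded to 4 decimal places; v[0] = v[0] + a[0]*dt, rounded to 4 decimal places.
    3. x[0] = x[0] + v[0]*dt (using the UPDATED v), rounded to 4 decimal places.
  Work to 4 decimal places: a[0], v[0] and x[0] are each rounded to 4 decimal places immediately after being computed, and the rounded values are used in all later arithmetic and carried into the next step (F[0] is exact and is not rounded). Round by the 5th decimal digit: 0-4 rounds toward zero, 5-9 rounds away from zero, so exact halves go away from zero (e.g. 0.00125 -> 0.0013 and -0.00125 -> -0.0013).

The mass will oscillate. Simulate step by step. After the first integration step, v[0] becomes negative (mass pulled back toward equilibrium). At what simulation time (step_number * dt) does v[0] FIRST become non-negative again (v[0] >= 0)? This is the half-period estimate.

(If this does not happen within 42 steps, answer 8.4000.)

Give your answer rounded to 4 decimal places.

Step 0: x=[5.7000] v=[0.0000]
Step 1: x=[5.5089] v=[-0.9556]
Step 2: x=[5.1449] v=[-1.8199]
Step 3: x=[4.6429] v=[-2.5102]
Step 4: x=[4.0508] v=[-2.9607]
Step 5: x=[3.4251] v=[-3.1283]
Step 6: x=[2.8257] v=[-2.9970]
Step 7: x=[2.3098] v=[-2.5793]
Step 8: x=[1.9268] v=[-1.9151]
Step 9: x=[1.7132] v=[-1.0679]
Step 10: x=[1.6895] v=[-0.1187]
Step 11: x=[1.8579] v=[0.8419]
First v>=0 after going negative at step 11, time=2.2000

Answer: 2.2000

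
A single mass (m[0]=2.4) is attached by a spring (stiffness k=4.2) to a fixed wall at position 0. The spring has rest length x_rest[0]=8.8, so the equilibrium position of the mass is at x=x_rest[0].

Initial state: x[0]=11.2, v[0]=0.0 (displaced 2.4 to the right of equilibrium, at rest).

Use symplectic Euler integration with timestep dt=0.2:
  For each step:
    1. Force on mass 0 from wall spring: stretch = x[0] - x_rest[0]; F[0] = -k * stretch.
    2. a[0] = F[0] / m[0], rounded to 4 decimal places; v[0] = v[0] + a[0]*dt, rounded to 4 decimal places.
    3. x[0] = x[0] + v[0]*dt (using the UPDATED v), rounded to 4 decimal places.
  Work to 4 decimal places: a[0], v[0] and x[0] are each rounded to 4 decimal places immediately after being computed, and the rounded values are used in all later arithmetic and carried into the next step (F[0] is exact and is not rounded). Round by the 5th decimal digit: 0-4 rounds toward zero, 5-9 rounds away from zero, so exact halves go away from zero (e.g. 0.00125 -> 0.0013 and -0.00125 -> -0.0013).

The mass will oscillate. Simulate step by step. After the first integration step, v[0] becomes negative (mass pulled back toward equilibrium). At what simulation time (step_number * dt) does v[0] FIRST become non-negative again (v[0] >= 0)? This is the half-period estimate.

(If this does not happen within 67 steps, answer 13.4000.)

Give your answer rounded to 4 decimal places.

Step 0: x=[11.2000] v=[0.0000]
Step 1: x=[11.0320] v=[-0.8400]
Step 2: x=[10.7078] v=[-1.6212]
Step 3: x=[10.2500] v=[-2.2889]
Step 4: x=[9.6907] v=[-2.7964]
Step 5: x=[9.0691] v=[-3.1081]
Step 6: x=[8.4286] v=[-3.2023]
Step 7: x=[7.8141] v=[-3.0723]
Step 8: x=[7.2687] v=[-2.7272]
Step 9: x=[6.8305] v=[-2.1912]
Step 10: x=[6.5301] v=[-1.5019]
Step 11: x=[6.3886] v=[-0.7074]
Step 12: x=[6.4159] v=[0.1366]
First v>=0 after going negative at step 12, time=2.4000

Answer: 2.4000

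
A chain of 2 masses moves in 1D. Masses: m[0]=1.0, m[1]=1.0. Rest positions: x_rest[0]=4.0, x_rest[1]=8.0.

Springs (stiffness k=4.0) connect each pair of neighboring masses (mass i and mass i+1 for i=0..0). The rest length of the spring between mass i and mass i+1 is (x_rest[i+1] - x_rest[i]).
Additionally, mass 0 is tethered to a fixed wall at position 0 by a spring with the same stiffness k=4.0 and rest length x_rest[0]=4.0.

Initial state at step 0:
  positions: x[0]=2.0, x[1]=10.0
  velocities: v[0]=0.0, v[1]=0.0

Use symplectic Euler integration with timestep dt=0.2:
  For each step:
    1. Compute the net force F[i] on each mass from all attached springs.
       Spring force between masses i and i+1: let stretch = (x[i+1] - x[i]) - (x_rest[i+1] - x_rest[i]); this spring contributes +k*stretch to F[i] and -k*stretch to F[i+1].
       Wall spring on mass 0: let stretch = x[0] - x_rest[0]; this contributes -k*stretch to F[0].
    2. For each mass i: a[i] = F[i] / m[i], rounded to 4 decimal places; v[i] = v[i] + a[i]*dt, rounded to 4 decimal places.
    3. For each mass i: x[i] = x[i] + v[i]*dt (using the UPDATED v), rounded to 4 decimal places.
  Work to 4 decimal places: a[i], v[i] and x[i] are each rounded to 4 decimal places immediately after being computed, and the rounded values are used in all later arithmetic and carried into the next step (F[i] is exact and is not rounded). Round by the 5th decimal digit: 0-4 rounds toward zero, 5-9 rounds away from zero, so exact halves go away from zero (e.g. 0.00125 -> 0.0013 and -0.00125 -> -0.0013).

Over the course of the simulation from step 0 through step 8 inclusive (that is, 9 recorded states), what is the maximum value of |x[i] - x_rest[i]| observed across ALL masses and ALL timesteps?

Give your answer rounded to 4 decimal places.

Step 0: x=[2.0000 10.0000] v=[0.0000 0.0000]
Step 1: x=[2.9600 9.3600] v=[4.8000 -3.2000]
Step 2: x=[4.4704 8.3360] v=[7.5520 -5.1200]
Step 3: x=[5.8840 7.3335] v=[7.0682 -5.0125]
Step 4: x=[6.5881 6.7391] v=[3.5206 -2.9721]
Step 5: x=[6.2623 6.7605] v=[-1.6291 0.1071]
Step 6: x=[5.0142 7.3422] v=[-6.2404 2.9085]
Step 7: x=[3.3363 8.1914] v=[-8.3894 4.2461]
Step 8: x=[1.9014 8.9038] v=[-7.1744 3.5620]
Max displacement = 2.5881

Answer: 2.5881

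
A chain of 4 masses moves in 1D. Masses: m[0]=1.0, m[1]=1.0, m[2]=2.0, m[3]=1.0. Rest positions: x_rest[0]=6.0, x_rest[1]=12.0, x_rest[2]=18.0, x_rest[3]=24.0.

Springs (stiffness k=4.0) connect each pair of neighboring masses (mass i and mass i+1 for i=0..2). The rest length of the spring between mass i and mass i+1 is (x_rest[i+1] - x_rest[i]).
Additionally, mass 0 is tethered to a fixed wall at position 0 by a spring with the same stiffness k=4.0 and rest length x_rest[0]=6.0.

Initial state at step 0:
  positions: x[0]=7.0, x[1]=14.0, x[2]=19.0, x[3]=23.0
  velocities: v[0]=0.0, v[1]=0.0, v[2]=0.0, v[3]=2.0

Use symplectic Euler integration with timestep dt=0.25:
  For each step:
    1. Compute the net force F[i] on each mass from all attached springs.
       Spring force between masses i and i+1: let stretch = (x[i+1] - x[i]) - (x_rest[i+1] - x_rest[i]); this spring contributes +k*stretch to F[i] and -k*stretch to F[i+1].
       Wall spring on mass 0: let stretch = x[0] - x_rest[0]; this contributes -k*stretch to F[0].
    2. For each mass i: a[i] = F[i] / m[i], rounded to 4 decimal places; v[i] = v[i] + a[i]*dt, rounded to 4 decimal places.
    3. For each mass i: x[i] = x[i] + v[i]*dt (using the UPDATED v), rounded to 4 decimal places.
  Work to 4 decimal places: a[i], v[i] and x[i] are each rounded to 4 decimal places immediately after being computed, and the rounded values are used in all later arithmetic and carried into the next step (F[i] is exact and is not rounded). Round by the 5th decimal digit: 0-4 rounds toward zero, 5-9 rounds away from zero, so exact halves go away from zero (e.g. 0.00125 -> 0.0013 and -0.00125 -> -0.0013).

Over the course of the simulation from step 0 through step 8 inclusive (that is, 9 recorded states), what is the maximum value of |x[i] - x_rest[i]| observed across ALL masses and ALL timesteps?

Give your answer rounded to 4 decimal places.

Step 0: x=[7.0000 14.0000 19.0000 23.0000] v=[0.0000 0.0000 0.0000 2.0000]
Step 1: x=[7.0000 13.5000 18.8750 24.0000] v=[0.0000 -2.0000 -0.5000 4.0000]
Step 2: x=[6.8750 12.7188 18.7188 25.2188] v=[-0.5000 -3.1250 -0.6250 4.8750]
Step 3: x=[6.4922 11.9766 18.6251 26.3126] v=[-1.5312 -2.9688 -0.3750 4.3750]
Step 4: x=[5.8575 11.5254 18.6612 26.9845] v=[-2.5390 -1.8047 0.1445 2.6875]
Step 5: x=[5.1754 11.4412 18.8458 27.0756] v=[-2.7286 -0.3368 0.7383 0.3642]
Step 6: x=[4.7659 11.6417 19.1335 26.6092] v=[-1.6382 0.8020 1.1509 -1.8656]
Step 7: x=[4.8838 11.9962 19.4192 25.7739] v=[0.4717 1.4180 1.1429 -3.3413]
Step 8: x=[5.5589 12.4284 19.5714 24.8499] v=[2.7003 1.7286 0.6088 -3.6960]
Max displacement = 3.0756

Answer: 3.0756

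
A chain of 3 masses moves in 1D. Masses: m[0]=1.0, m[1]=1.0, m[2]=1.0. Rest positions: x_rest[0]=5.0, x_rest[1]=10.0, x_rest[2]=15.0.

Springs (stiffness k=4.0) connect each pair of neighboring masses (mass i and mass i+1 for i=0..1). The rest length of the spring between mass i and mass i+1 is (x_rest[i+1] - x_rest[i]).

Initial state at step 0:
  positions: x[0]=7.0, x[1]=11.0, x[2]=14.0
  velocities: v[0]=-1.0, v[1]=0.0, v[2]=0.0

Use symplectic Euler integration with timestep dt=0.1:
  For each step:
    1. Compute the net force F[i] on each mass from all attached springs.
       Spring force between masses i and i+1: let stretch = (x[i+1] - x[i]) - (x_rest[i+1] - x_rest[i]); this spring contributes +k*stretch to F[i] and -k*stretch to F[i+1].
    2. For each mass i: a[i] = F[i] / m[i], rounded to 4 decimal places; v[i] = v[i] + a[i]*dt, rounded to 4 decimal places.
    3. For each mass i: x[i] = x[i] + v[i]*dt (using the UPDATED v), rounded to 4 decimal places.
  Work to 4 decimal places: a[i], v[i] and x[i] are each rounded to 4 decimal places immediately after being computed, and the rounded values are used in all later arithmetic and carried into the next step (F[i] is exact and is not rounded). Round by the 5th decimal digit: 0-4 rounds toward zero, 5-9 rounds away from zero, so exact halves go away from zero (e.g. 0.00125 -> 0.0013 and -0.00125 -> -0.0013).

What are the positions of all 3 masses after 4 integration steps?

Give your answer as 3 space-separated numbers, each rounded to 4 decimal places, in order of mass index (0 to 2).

Answer: 6.2395 10.6309 14.7297

Derivation:
Step 0: x=[7.0000 11.0000 14.0000] v=[-1.0000 0.0000 0.0000]
Step 1: x=[6.8600 10.9600 14.0800] v=[-1.4000 -0.4000 0.8000]
Step 2: x=[6.6840 10.8808 14.2352] v=[-1.7600 -0.7920 1.5520]
Step 3: x=[6.4759 10.7679 14.4562] v=[-2.0813 -1.1290 2.2102]
Step 4: x=[6.2395 10.6309 14.7297] v=[-2.3645 -1.3705 2.7349]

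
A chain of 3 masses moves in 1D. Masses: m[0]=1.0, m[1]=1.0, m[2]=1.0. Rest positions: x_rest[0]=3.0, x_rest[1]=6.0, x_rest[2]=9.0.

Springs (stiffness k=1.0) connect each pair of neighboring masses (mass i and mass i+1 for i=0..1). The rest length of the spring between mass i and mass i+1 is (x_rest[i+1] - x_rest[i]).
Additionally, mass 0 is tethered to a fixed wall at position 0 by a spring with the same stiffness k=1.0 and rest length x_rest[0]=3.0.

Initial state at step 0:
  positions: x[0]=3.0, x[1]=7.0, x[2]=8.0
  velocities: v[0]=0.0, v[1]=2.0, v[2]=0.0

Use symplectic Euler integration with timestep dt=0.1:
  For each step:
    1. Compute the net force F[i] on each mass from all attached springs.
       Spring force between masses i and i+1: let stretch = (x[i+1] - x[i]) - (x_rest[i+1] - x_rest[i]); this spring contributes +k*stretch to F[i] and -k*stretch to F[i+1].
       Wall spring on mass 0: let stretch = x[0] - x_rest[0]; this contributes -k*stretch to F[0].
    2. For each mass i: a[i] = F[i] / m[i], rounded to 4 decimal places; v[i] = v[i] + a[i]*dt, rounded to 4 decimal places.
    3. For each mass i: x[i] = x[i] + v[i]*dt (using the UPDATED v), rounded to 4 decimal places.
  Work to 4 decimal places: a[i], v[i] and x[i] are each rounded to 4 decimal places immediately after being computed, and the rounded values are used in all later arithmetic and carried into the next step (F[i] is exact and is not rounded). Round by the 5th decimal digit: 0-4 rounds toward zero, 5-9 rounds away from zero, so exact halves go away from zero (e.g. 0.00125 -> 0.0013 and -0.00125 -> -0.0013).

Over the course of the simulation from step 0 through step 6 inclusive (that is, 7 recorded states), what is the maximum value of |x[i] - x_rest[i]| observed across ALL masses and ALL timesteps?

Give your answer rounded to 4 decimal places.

Step 0: x=[3.0000 7.0000 8.0000] v=[0.0000 2.0000 0.0000]
Step 1: x=[3.0100 7.1700 8.0200] v=[0.1000 1.7000 0.2000]
Step 2: x=[3.0315 7.3069 8.0615] v=[0.2150 1.3690 0.4150]
Step 3: x=[3.0654 7.4086 8.1255] v=[0.3394 1.0169 0.6395]
Step 4: x=[3.1121 7.4740 8.2123] v=[0.4672 0.6543 0.8678]
Step 5: x=[3.1713 7.5032 8.3217] v=[0.5922 0.2919 1.0940]
Step 6: x=[3.2421 7.4973 8.4529] v=[0.7083 -0.0594 1.3122]
Max displacement = 1.5032

Answer: 1.5032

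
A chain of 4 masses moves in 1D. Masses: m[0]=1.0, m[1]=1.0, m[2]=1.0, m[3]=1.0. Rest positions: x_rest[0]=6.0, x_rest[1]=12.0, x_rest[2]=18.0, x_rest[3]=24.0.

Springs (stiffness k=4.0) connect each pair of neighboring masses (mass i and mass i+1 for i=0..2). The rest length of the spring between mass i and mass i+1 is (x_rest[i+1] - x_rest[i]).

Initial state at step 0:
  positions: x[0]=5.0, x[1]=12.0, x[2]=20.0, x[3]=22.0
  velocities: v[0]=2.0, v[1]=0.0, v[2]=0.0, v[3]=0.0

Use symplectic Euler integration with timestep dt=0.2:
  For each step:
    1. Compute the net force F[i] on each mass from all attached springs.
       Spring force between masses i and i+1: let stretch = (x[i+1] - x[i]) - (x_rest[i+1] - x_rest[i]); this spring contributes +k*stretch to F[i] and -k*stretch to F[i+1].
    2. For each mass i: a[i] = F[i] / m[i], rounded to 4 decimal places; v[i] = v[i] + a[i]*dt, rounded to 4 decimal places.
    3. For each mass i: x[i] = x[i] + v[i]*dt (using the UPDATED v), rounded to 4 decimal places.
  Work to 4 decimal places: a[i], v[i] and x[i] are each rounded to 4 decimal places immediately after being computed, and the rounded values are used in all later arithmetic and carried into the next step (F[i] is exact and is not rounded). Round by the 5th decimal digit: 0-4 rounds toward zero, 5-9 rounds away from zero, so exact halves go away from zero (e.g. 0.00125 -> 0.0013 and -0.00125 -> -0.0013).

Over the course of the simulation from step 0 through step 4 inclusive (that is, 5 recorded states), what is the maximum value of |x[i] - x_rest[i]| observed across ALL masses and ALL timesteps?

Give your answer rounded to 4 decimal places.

Answer: 2.3762

Derivation:
Step 0: x=[5.0000 12.0000 20.0000 22.0000] v=[2.0000 0.0000 0.0000 0.0000]
Step 1: x=[5.5600 12.1600 19.0400 22.6400] v=[2.8000 0.8000 -4.8000 3.2000]
Step 2: x=[6.2160 12.3648 17.5552 23.6640] v=[3.2800 1.0240 -7.4240 5.1200]
Step 3: x=[6.8958 12.4163 16.2173 24.6706] v=[3.3990 0.2573 -6.6893 5.0330]
Step 4: x=[7.4989 12.1926 15.6238 25.2847] v=[3.0154 -1.1183 -2.9675 3.0704]
Max displacement = 2.3762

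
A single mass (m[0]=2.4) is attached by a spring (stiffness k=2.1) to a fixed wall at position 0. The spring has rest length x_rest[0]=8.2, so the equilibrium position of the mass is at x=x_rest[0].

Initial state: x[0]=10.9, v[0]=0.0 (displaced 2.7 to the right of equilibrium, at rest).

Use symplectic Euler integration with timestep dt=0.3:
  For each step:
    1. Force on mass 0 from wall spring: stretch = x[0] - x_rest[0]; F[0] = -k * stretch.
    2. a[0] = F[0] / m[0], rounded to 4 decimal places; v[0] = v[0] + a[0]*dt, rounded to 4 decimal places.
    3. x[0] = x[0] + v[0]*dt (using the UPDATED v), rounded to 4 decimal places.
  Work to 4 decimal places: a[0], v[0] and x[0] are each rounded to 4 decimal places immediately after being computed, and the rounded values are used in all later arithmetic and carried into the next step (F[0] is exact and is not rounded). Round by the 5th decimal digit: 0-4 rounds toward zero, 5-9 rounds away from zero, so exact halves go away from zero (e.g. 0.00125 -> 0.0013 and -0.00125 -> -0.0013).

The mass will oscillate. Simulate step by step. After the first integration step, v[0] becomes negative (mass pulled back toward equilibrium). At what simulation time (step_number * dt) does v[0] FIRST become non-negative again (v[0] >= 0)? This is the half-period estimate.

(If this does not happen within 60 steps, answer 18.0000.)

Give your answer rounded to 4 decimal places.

Step 0: x=[10.9000] v=[0.0000]
Step 1: x=[10.6874] v=[-0.7088]
Step 2: x=[10.2789] v=[-1.3618]
Step 3: x=[9.7067] v=[-1.9075]
Step 4: x=[9.0158] v=[-2.3030]
Step 5: x=[8.2607] v=[-2.5171]
Step 6: x=[7.5008] v=[-2.5330]
Step 7: x=[6.7960] v=[-2.3495]
Step 8: x=[6.2017] v=[-1.9810]
Step 9: x=[5.7648] v=[-1.4565]
Step 10: x=[5.5196] v=[-0.8173]
Step 11: x=[5.4855] v=[-0.1137]
Step 12: x=[5.6652] v=[0.5989]
First v>=0 after going negative at step 12, time=3.6000

Answer: 3.6000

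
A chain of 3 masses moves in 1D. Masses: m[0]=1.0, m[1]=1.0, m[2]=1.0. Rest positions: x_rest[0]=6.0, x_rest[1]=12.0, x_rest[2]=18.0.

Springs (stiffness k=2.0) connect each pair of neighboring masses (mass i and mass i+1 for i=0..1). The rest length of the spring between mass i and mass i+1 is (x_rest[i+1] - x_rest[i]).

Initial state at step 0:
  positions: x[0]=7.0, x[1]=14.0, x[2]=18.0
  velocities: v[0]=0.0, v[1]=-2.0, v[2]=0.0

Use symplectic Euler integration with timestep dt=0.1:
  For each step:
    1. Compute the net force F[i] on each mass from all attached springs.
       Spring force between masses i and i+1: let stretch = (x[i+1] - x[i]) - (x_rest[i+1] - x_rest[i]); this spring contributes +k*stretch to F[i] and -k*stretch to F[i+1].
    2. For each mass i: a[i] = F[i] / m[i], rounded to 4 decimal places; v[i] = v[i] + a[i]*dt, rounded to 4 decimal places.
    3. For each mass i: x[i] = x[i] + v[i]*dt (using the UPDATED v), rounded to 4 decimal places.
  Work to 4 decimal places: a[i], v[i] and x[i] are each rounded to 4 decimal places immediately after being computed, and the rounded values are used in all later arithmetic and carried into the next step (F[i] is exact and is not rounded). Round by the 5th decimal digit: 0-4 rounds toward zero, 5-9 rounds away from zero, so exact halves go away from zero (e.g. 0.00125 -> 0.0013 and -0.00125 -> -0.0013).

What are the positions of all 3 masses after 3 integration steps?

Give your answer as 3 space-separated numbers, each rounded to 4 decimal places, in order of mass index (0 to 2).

Answer: 7.0963 13.0893 18.2144

Derivation:
Step 0: x=[7.0000 14.0000 18.0000] v=[0.0000 -2.0000 0.0000]
Step 1: x=[7.0200 13.7400 18.0400] v=[0.2000 -2.6000 0.4000]
Step 2: x=[7.0544 13.4316 18.1140] v=[0.3440 -3.0840 0.7400]
Step 3: x=[7.0963 13.0893 18.2144] v=[0.4194 -3.4230 1.0035]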